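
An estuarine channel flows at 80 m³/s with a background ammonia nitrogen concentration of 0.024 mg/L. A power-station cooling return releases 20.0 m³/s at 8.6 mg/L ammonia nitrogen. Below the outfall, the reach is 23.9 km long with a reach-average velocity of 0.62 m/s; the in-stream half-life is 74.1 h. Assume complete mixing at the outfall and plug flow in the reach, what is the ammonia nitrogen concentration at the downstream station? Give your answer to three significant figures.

1.57 mg/L

Flow-weighted average: C = (80.00·0.02400 + 20.00·8.600) / 100.0 = 173.9/100.0 = 1.739 mg/L.
Travel time t = 23.9·1000 / 0.62 = 38550 s = 10.71 h.
Half-life 74.1 h → k = ln 2 / 74.1 = 0.009354 h⁻¹ = 0.2245 d⁻¹.
First-order decay: C = 1.739·exp(−k·t) = 1.739·0.9047 = 1.573 mg/L.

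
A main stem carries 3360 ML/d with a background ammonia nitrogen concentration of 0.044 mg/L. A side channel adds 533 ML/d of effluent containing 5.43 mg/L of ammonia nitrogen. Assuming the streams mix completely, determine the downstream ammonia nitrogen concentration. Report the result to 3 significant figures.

Mass balance: C = (3360·0.04400 + 533.0·5.430) / 3893 = 3042/3893 = 0.7814 mg/L.

0.781 mg/L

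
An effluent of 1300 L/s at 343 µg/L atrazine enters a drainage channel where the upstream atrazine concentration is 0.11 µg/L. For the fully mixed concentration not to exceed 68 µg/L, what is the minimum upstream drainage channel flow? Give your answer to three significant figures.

Set C_mix = 68: (Q·0.1100 + 1300·343.0) / (Q + 1300) = 68
→ Q = 1300·(343.0 − 68)/(68 − 0.1100) = 5266 L/s.

5270 L/s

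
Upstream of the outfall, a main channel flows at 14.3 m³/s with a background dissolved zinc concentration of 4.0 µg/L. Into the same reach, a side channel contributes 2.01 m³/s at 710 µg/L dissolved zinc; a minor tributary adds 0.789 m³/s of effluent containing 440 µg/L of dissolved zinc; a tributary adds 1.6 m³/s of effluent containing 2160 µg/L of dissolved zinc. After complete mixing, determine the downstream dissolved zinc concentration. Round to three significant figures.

283 µg/L

Conservation of mass: C = (14.30·4.000 + 2.010·710.0 + 0.7890·440.0 + 1.600·2160) / 18.70 = 5287/18.70 = 282.8 µg/L.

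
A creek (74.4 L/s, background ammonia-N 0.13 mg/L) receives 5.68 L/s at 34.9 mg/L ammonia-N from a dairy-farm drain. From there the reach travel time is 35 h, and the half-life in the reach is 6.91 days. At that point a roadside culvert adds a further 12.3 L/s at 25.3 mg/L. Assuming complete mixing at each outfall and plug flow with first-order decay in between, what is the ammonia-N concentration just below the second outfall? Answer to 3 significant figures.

5.31 mg/L

After mixing, C = (74.40·0.1300 + 5.680·34.90) / 80.08 = 207.9/80.08 = 2.596 mg/L; combined flow 80.08 L/s.
Half-life 6.91 d → k = ln 2 / 6.91 = 0.1003 d⁻¹.
First-order decay: C = 2.596·exp(−k·t) = 2.596·0.8639 = 2.243 mg/L.
Second outfall: C = (80.08·2.243 + 12.30·25.30)/92.38 = 5.313 mg/L.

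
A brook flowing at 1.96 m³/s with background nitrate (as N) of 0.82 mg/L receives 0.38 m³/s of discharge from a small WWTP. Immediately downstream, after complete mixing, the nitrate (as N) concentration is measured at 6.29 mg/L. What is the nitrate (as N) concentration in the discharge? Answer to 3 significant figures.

34.5 mg/L

Mass balance: 1.960·0.8200 + 0.3800·Cₑ = 2.340·6.290
→ Cₑ = (2.340·6.290 − 1.960·0.8200) / 0.3800 = 34.50 mg/L.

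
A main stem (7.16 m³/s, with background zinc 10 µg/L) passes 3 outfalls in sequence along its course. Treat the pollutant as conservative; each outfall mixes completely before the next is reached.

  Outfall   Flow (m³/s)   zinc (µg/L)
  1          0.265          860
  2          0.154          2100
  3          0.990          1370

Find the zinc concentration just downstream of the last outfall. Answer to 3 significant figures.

231 µg/L

Below outfall 1: Q → 7.425 m³/s, C = (7.160·10.00 + 0.2650·860.0)/7.425 = 40.34 µg/L.
Below outfall 2: Q → 7.579 m³/s, C = (7.425·40.34 + 0.1540·2100)/7.579 = 82.19 µg/L.
Below outfall 3: Q → 8.569 m³/s, C = (7.579·82.19 + 0.9900·1370)/8.569 = 231.0 µg/L.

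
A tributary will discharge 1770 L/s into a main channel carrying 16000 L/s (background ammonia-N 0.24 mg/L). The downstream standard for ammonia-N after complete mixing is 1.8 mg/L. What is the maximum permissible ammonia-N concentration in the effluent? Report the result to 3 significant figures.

15.9 mg/L

At the limit, (Qr·Cr + Qe·Cₑ)/(Qr + Qe) = 1.8:
Cₑ = (17770·1.8 − 16000·0.2400) / 1770 = 15.90 mg/L.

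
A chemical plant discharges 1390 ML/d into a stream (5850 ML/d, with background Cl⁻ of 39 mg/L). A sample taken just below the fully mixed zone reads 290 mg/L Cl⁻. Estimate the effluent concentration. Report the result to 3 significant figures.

Mass balance: 5850·39.00 + 1390·Cₑ = 7240·290.0
→ Cₑ = (7240·290.0 − 5850·39.00) / 1390 = 1346 mg/L.

1350 mg/L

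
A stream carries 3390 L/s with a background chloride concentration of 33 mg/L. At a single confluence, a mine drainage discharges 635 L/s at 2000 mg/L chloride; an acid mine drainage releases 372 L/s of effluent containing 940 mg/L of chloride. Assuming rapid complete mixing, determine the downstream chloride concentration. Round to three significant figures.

394 mg/L

Mass balance: C = (3390·33.00 + 635.0·2000 + 372.0·940.0) / 4397 = 1732000/4397 = 393.8 mg/L.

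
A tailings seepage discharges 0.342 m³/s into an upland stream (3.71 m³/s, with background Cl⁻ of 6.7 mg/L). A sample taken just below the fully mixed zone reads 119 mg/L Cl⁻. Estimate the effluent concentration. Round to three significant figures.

1340 mg/L

Mass balance: 3.710·6.700 + 0.3420·Cₑ = 4.052·119.0
→ Cₑ = (4.052·119.0 − 3.710·6.700) / 0.3420 = 1337 mg/L.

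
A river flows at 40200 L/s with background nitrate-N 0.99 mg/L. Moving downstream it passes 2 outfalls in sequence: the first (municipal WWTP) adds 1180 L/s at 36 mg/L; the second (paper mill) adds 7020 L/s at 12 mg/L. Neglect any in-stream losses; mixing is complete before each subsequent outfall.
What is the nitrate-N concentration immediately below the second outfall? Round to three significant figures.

3.44 mg/L

Below outfall 1: Q → 41380 L/s, C = (40200·0.9900 + 1180·36.00)/41380 = 1.988 mg/L.
Below outfall 2: Q → 48400 L/s, C = (41380·1.988 + 7020·12.00)/48400 = 3.440 mg/L.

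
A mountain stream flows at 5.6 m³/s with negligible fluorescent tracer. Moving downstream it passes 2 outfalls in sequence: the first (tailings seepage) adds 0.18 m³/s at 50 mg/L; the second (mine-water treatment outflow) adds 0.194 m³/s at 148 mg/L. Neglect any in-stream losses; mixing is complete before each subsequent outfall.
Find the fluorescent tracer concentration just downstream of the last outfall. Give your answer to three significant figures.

Outfall 1: combined Q = 5.780 m³/s; C = (5.600·0 + 0.1800·50.00)/5.780 = 1.557 mg/L.
Outfall 2: combined Q = 5.974 m³/s; C = (5.780·1.557 + 0.1940·148.0)/5.974 = 6.313 mg/L.

6.31 mg/L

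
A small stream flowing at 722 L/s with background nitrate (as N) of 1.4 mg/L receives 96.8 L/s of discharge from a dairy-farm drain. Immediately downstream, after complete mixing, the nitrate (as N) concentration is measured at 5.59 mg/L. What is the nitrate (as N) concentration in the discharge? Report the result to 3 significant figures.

Mass balance: 722.0·1.400 + 96.80·Cₑ = 818.8·5.590
→ Cₑ = (818.8·5.590 − 722.0·1.400) / 96.80 = 36.84 mg/L.

36.8 mg/L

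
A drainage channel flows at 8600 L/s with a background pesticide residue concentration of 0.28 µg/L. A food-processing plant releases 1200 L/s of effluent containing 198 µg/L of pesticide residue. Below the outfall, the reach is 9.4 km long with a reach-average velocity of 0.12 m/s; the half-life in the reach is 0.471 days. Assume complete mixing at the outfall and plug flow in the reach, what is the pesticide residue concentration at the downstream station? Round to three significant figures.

Mass balance: C = (8600·0.2800 + 1200·198.0) / 9800 = 240000/9800 = 24.49 µg/L.
Travel time t = 9.4·1000 / 0.12 = 78330 s = 21.76 h.
Half-life 0.471 d → k = ln 2 / 0.471 = 1.472 d⁻¹.
First-order decay: C = 24.49·exp(−k·t) = 24.49·0.2634 = 6.450 µg/L.

6.45 µg/L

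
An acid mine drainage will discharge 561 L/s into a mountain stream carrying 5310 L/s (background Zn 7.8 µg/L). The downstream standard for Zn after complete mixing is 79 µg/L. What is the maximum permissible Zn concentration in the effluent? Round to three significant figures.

753 µg/L

At the limit, (Qr·Cr + Qe·Cₑ)/(Qr + Qe) = 79:
Cₑ = (5871·79 − 5310·7.800) / 561.0 = 752.9 µg/L.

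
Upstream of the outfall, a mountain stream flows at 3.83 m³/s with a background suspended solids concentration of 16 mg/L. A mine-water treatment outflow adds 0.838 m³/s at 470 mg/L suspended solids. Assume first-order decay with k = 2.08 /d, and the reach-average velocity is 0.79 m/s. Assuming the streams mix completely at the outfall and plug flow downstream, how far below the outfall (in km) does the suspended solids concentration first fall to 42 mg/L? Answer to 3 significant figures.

Mass balance: C = (3.830·16.00 + 0.8380·470.0) / 4.668 = 455.1/4.668 = 97.50 mg/L.
Set 97.50·exp(−k·t) = 42 → t = ln(97.50/42)/k = 34980 s = 9.718 h.
Distance = v·t = 0.79·34980 = 27640 m = 27.64 km.

27.6 km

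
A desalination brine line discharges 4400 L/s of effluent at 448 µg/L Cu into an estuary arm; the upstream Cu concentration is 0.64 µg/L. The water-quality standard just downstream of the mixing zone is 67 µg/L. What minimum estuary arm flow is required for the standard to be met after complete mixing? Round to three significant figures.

Set C_mix = 67: (Q·0.6400 + 4400·448.0) / (Q + 4400) = 67
→ Q = 4400·(448.0 − 67)/(67 − 0.6400) = 25260 L/s.

25300 L/s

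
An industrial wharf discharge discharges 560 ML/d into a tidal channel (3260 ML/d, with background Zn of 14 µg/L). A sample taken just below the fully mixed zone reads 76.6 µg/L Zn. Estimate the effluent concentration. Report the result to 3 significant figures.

441 µg/L

Mass balance: 3260·14.00 + 560.0·Cₑ = 3820·76.60
→ Cₑ = (3820·76.60 − 3260·14.00) / 560.0 = 441.0 µg/L.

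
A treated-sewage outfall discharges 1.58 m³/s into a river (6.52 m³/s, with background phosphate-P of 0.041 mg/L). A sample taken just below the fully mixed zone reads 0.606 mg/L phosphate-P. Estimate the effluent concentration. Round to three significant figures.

2.94 mg/L

Mass balance: 6.520·0.04100 + 1.580·Cₑ = 8.100·0.6060
→ Cₑ = (8.100·0.6060 − 6.520·0.04100) / 1.580 = 2.938 mg/L.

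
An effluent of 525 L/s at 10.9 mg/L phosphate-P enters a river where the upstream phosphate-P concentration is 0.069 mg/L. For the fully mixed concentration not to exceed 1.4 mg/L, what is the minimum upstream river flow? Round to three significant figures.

Set C_mix = 1.4: (Q·0.06900 + 525.0·10.90) / (Q + 525.0) = 1.4
→ Q = 525.0·(10.90 − 1.4)/(1.4 − 0.06900) = 3747 L/s.

3750 L/s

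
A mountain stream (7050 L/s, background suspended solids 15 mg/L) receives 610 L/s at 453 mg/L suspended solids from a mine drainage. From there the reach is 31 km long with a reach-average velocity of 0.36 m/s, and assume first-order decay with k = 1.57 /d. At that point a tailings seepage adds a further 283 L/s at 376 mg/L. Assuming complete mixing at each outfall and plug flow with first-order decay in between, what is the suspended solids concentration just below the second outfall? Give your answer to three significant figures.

Mixed concentration C = ΣQC/ΣQ = (7050·15.00 + 610.0·453.0) / 7660 = 382100/7660 = 49.88 mg/L; combined flow 7660 L/s.
Travel time t = 31·1000 / 0.36 = 86110 s = 23.92 h.
First-order decay: C = 49.88·exp(−k·t) = 49.88·0.2091 = 10.43 mg/L.
At the second outfall, C = (7660·10.43 + 283.0·376.0) / (7660 + 283.0) = 23.46 mg/L.

23.5 mg/L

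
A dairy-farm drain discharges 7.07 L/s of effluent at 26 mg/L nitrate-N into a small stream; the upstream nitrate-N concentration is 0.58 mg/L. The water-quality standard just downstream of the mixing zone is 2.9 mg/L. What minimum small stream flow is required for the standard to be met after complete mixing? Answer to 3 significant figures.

70.4 L/s

Set C_mix = 2.9: (Q·0.5800 + 7.070·26.00) / (Q + 7.070) = 2.9
→ Q = 7.070·(26.00 − 2.9)/(2.9 − 0.5800) = 70.40 L/s.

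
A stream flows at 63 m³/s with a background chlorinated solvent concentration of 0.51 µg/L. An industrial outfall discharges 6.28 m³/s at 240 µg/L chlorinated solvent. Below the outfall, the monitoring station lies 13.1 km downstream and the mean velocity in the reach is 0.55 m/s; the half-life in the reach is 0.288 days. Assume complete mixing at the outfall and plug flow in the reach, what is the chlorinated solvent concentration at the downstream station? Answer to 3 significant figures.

Conservation of mass: C = (63.00·0.5100 + 6.280·240.0) / 69.28 = 1539/69.28 = 22.22 µg/L.
Travel time t = 13.1·1000 / 0.55 = 23820 s = 6.616 h.
Half-life 0.288 d → k = ln 2 / 0.288 = 2.407 d⁻¹.
Applying C = C₀e^(−kt): 22.22 × 0.5151 = 11.44 µg/L.

11.4 µg/L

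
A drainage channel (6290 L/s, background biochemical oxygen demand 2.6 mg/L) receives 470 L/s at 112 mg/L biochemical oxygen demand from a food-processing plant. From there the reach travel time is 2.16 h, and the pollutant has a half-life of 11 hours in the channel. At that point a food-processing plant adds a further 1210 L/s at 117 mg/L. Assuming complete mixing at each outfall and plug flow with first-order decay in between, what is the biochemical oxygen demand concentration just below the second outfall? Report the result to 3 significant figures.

25.3 mg/L

After mixing, C = (6290·2.600 + 470.0·112.0) / 6760 = 68990/6760 = 10.21 mg/L; combined flow 6760 L/s.
Half-life 11 h → k = ln 2 / 11 = 0.06301 h⁻¹ = 1.512 d⁻¹.
After decay, C = 10.21 × e^(−kt) = 10.21 × 0.8727 = 8.907 mg/L.
At the second outfall, C = (6760·8.907 + 1210·117.0) / (6760 + 1210) = 25.32 mg/L.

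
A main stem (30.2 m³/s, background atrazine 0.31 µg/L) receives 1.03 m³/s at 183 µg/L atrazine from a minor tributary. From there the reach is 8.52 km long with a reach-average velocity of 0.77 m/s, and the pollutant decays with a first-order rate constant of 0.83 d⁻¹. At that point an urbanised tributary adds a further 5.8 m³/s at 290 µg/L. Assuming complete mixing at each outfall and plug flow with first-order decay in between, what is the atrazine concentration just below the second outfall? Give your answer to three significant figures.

Conservation of mass: C = (30.20·0.3100 + 1.030·183.0) / 31.23 = 197.9/31.23 = 6.335 µg/L; combined flow 31.23 m³/s.
Travel time t = 8.52·1000 / 0.77 = 11060 s = 3.074 h.
After decay, C = 6.335 × e^(−kt) = 6.335 × 0.8992 = 5.696 µg/L.
Second outfall: C = (31.23·5.696 + 5.800·290.0)/37.03 = 50.23 µg/L.

50.2 µg/L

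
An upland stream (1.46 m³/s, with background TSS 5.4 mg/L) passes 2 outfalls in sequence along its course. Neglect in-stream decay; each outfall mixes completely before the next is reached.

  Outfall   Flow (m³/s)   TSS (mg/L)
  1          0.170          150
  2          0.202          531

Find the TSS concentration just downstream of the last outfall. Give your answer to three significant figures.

76.8 mg/L

Outfall 1: combined Q = 1.630 m³/s; C = (1.460·5.400 + 0.1700·150.0)/1.630 = 20.48 mg/L.
Outfall 2: combined Q = 1.832 m³/s; C = (1.630·20.48 + 0.2020·531.0)/1.832 = 76.77 mg/L.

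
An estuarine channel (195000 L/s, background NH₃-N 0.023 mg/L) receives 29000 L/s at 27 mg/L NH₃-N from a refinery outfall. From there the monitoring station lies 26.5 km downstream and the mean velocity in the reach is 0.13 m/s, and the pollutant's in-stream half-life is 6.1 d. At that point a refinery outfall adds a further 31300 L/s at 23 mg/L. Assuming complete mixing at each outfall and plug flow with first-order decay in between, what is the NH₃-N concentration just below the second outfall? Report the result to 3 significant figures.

5.18 mg/L

Mixed concentration C = ΣQC/ΣQ = (195000·0.02300 + 29000·27.00) / 224000 = 787500/224000 = 3.516 mg/L; combined flow 224000 L/s.
Travel time t = 26.5·1000 / 0.13 = 203800 s = 56.62 h.
Half-life 6.1 d → k = ln 2 / 6.1 = 0.1136 d⁻¹.
After decay, C = 3.516 × e^(−kt) = 3.516 × 0.7648 = 2.689 mg/L.
At the second outfall, C = (224000·2.689 + 31300·23.00) / (224000 + 31300) = 5.179 mg/L.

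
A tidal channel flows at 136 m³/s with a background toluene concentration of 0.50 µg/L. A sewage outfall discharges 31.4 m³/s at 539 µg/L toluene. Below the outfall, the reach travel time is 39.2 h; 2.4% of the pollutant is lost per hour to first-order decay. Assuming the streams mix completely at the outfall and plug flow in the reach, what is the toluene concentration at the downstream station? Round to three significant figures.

Mixed concentration C = ΣQC/ΣQ = (136.0·0.5000 + 31.40·539.0) / 167.4 = 16990/167.4 = 101.5 µg/L.
2.4%/h lost → k = −ln(1 − 0.024) = 0.02429 h⁻¹.
After decay, C = 101.5 × e^(−kt) = 101.5 × 0.3859 = 39.17 µg/L.

39.2 µg/L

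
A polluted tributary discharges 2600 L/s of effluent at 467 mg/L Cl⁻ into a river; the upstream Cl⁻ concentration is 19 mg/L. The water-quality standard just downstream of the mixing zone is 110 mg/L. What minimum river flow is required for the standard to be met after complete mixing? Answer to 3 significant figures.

10200 L/s

Set C_mix = 110: (Q·19.00 + 2600·467.0) / (Q + 2600) = 110
→ Q = 2600·(467.0 − 110)/(110 − 19.00) = 10200 L/s.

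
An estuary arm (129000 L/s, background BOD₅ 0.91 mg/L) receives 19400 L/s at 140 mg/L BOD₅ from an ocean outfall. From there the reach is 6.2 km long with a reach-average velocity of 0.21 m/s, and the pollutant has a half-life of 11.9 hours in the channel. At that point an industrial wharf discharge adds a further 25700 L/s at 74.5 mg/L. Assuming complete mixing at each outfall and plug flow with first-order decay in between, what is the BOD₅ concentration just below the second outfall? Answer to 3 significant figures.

21.1 mg/L

Conservation of mass: C = (129000·0.9100 + 19400·140.0) / 148400 = 2833000/148400 = 19.09 mg/L; combined flow 148400 L/s.
Travel time t = 6.2·1000 / 0.21 = 29520 s = 8.201 h.
Half-life 11.9 h → k = ln 2 / 11.9 = 0.05825 h⁻¹ = 1.398 d⁻¹.
Decay over the reach: 19.09·exp(−kt) = 19.09·0.6202 = 11.84 mg/L.
Second outfall: C = (148400·11.84 + 25700·74.50)/174100 = 21.09 mg/L.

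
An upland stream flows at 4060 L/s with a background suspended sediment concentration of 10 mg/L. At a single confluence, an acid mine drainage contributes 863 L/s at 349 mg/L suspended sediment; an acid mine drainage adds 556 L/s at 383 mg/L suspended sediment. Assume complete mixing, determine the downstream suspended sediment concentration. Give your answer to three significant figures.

101 mg/L

After mixing, C = (4060·10.00 + 863.0·349.0 + 556.0·383.0) / 5479 = 554700/5479 = 101.2 mg/L.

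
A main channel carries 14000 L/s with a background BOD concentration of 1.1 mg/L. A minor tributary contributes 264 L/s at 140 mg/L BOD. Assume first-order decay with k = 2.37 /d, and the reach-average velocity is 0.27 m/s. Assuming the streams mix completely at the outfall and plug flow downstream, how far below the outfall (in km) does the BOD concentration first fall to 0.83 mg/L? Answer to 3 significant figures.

After mixing, C = (14000·1.100 + 264.0·140.0) / 14260 = 52360/14260 = 3.671 mg/L.
Set 3.671·exp(−k·t) = 0.83 → t = ln(3.671/0.83)/k = 54200 s = 15.06 h.
Distance = v·t = 0.27·54200 = 14630 m = 14.63 km.

14.6 km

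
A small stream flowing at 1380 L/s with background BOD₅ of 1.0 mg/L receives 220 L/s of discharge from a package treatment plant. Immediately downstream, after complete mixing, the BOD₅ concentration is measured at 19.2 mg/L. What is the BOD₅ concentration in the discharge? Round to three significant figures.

Mass balance: 1380·1.000 + 220.0·Cₑ = 1600·19.20
→ Cₑ = (1600·19.20 − 1380·1.000) / 220.0 = 133.4 mg/L.

133 mg/L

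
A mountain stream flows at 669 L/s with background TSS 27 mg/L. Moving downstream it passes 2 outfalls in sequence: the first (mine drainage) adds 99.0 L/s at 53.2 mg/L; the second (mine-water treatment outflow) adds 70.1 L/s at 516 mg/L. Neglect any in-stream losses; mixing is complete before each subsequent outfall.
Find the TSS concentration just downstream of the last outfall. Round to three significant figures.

After outfall 1: Q = 669.0 + 99.00 = 768.0 L/s; C = (669.0·27.00 + 99.00·53.20)/768.0 = 30.38 mg/L.
After outfall 2: Q = 768.0 + 70.10 = 838.1 L/s; C = (768.0·30.38 + 70.10·516.0)/838.1 = 71.00 mg/L.

71.0 mg/L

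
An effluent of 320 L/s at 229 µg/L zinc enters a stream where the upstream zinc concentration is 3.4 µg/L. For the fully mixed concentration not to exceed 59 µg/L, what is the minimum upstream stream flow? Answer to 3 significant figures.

978 L/s

Set C_mix = 59: (Q·3.400 + 320.0·229.0) / (Q + 320.0) = 59
→ Q = 320.0·(229.0 − 59)/(59 − 3.400) = 978.4 L/s.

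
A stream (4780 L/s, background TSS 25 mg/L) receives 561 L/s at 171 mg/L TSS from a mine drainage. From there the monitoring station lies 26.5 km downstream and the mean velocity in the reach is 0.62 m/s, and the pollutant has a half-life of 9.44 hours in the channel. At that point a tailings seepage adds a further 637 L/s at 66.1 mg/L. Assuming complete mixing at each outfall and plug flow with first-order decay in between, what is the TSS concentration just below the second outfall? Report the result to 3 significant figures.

Conservation of mass: C = (4780·25.00 + 561.0·171.0) / 5341 = 215400/5341 = 40.34 mg/L; combined flow 5341 L/s.
Travel time t = 26.5·1000 / 0.62 = 42740 s = 11.87 h.
Half-life 9.44 h → k = ln 2 / 9.44 = 0.07343 h⁻¹ = 1.762 d⁻¹.
After decay, C = 40.34 × e^(−kt) = 40.34 × 0.4182 = 16.87 mg/L.
At the second outfall, C = (5341·16.87 + 637.0·66.10) / (5341 + 637.0) = 22.11 mg/L.

22.1 mg/L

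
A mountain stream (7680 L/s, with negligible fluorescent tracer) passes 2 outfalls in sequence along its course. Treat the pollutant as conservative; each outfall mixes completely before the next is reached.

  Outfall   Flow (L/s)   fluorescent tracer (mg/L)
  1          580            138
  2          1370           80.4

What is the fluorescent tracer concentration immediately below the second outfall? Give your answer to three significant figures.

Outfall 1: combined Q = 8260 L/s; C = (7680·0 + 580.0·138.0)/8260 = 9.690 mg/L.
Outfall 2: combined Q = 9630 L/s; C = (8260·9.690 + 1370·80.40)/9630 = 19.75 mg/L.

19.7 mg/L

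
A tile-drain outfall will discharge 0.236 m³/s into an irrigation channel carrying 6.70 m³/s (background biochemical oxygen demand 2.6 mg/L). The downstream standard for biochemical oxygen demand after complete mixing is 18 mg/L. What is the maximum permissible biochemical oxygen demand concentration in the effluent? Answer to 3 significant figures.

At the limit, (Qr·Cr + Qe·Cₑ)/(Qr + Qe) = 18:
Cₑ = (6.936·18 − 6.700·2.600) / 0.2360 = 455.2 mg/L.

455 mg/L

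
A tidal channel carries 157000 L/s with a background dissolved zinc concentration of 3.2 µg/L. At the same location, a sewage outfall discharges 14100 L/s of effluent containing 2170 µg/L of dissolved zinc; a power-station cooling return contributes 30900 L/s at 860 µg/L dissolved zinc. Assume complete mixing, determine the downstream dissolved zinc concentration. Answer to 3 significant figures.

Conservation of mass: C = (157000·3.200 + 14100·2170 + 30900·860.0) / 202000 = 57670000/202000 = 285.5 µg/L.

286 µg/L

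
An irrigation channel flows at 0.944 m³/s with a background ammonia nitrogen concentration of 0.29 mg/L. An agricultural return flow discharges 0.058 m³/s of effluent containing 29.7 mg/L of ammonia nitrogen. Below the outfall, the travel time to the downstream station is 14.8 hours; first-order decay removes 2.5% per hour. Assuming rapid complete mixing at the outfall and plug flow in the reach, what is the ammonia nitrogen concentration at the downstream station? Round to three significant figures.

1.37 mg/L

After mixing, C = (0.9440·0.2900 + 0.05800·29.70) / 1.002 = 1.996/1.002 = 1.992 mg/L.
2.5%/h lost → k = −ln(1 − 0.025) = 0.02532 h⁻¹.
Applying C = C₀e^(−kt): 1.992 × 0.6875 = 1.370 mg/L.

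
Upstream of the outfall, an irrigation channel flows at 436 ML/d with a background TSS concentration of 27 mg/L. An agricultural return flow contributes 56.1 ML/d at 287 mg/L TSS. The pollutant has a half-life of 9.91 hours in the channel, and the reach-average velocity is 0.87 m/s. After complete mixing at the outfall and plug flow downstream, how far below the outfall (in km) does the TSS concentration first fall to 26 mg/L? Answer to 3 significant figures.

Conservation of mass: C = (436.0·27.00 + 56.10·287.0) / 492.1 = 27870/492.1 = 56.64 mg/L.
Half-life 9.91 h → k = ln 2 / 9.91 = 0.06994 h⁻¹ = 1.679 d⁻¹.
Set 56.64·exp(−k·t) = 26 → t = ln(56.64/26)/k = 40080 s = 11.13 h.
Distance = v·t = 0.87·40080 = 34870 m = 34.87 km.

34.9 km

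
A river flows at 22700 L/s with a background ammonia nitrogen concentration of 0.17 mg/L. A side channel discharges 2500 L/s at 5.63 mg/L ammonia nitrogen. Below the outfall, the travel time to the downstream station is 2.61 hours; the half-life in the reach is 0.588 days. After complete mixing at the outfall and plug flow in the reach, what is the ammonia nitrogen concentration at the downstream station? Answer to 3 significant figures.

0.626 mg/L

Mass balance: C = (22700·0.1700 + 2500·5.630) / 25200 = 17930/25200 = 0.7117 mg/L.
Half-life 0.588 d → k = ln 2 / 0.588 = 1.179 d⁻¹.
First-order decay: C = 0.7117·exp(−k·t) = 0.7117·0.8797 = 0.6260 mg/L.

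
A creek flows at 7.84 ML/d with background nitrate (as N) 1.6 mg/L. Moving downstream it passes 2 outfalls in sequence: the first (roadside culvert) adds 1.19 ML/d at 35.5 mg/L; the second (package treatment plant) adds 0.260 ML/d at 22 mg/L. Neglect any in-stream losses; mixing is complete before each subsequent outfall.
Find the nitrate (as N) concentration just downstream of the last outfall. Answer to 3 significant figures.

Outfall 1: combined Q = 9.030 ML/d; C = (7.840·1.600 + 1.190·35.50)/9.030 = 6.067 mg/L.
Outfall 2: combined Q = 9.290 ML/d; C = (9.030·6.067 + 0.2600·22.00)/9.290 = 6.513 mg/L.

6.51 mg/L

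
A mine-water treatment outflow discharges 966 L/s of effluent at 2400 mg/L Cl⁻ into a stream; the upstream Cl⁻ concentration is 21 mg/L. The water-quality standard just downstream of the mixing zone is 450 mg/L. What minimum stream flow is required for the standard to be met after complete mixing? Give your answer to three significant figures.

Set C_mix = 450: (Q·21.00 + 966.0·2400) / (Q + 966.0) = 450
→ Q = 966.0·(2400 − 450)/(450 − 21.00) = 4391 L/s.

4390 L/s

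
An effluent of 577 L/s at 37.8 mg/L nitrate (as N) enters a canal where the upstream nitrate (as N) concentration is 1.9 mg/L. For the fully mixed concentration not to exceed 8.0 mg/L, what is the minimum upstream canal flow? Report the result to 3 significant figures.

Set C_mix = 8.0: (Q·1.900 + 577.0·37.80) / (Q + 577.0) = 8.0
→ Q = 577.0·(37.80 − 8.0)/(8.0 − 1.900) = 2819 L/s.

2820 L/s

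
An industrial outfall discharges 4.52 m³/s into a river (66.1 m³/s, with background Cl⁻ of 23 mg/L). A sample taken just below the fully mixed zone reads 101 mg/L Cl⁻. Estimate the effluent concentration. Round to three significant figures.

1240 mg/L

Mass balance: 66.10·23.00 + 4.520·Cₑ = 70.62·101.0
→ Cₑ = (70.62·101.0 − 66.10·23.00) / 4.520 = 1242 mg/L.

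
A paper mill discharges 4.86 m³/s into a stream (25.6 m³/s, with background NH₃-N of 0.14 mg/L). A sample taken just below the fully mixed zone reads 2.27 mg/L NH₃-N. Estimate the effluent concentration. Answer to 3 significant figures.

Mass balance: 25.60·0.1400 + 4.860·Cₑ = 30.46·2.270
→ Cₑ = (30.46·2.270 − 25.60·0.1400) / 4.860 = 13.49 mg/L.

13.5 mg/L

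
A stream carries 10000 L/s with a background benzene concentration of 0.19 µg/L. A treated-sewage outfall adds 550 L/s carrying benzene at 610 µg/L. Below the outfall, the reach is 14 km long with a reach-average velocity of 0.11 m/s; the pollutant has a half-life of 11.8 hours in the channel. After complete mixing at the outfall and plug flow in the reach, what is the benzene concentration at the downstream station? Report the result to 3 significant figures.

Mixed concentration C = ΣQC/ΣQ = (10000·0.1900 + 550.0·610.0) / 10550 = 337400/10550 = 31.98 µg/L.
Travel time t = 14·1000 / 0.11 = 127300 s = 35.35 h.
Half-life 11.8 h → k = ln 2 / 11.8 = 0.05874 h⁻¹ = 1.410 d⁻¹.
After decay, C = 31.98 × e^(−kt) = 31.98 × 0.1253 = 4.009 µg/L.

4.01 µg/L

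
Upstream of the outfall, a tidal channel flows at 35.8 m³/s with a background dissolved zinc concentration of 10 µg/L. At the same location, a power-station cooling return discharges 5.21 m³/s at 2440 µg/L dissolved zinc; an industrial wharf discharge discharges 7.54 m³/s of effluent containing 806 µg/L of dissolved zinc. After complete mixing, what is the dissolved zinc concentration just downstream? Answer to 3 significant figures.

After mixing, C = (35.80·10.00 + 5.210·2440 + 7.540·806.0) / 48.55 = 19150/48.55 = 394.4 µg/L.

394 µg/L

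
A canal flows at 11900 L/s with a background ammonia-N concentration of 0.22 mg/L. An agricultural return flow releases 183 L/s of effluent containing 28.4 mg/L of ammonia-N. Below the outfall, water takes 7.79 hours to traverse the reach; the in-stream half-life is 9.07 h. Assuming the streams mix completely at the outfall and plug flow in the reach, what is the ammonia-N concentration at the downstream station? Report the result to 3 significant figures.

Mass balance: C = (11900·0.2200 + 183.0·28.40) / 12080 = 7815/12080 = 0.6468 mg/L.
Half-life 9.07 h → k = ln 2 / 9.07 = 0.07642 h⁻¹ = 1.834 d⁻¹.
Applying C = C₀e^(−kt): 0.6468 × 0.5514 = 0.3566 mg/L.

0.357 mg/L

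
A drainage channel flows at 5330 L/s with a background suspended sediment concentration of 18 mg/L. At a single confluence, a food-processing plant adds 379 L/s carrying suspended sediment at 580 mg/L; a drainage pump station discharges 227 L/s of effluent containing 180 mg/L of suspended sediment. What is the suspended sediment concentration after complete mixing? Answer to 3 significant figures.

Flow-weighted average: C = (5330·18.00 + 379.0·580.0 + 227.0·180.0) / 5936 = 356600/5936 = 60.08 mg/L.

60.1 mg/L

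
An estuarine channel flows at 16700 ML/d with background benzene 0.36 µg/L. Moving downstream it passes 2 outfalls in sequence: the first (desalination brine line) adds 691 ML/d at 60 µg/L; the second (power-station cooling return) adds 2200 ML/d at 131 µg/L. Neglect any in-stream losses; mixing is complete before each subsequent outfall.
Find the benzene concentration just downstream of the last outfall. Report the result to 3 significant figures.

17.1 µg/L

Outfall 1: combined Q = 17390 ML/d; C = (16700·0.3600 + 691.0·60.00)/17390 = 2.730 µg/L.
Outfall 2: combined Q = 19590 ML/d; C = (17390·2.730 + 2200·131.0)/19590 = 17.13 µg/L.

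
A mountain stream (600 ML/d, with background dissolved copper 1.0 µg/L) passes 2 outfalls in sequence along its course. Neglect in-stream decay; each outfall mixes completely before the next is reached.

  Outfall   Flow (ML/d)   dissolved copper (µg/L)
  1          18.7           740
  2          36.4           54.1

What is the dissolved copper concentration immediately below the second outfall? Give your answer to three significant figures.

25.0 µg/L

Below outfall 1: Q → 618.7 ML/d, C = (600.0·1.000 + 18.70·740.0)/618.7 = 23.34 µg/L.
Below outfall 2: Q → 655.1 ML/d, C = (618.7·23.34 + 36.40·54.10)/655.1 = 25.05 µg/L.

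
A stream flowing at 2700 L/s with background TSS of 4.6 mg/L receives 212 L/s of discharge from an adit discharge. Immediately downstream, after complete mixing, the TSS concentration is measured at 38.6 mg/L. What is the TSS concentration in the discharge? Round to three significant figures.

472 mg/L

Mass balance: 2700·4.600 + 212.0·Cₑ = 2912·38.60
→ Cₑ = (2912·38.60 − 2700·4.600) / 212.0 = 471.6 mg/L.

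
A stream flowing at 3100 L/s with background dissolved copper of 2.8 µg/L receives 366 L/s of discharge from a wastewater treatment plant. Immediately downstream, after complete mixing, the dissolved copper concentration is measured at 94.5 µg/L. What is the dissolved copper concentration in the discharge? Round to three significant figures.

Mass balance: 3100·2.800 + 366.0·Cₑ = 3466·94.50
→ Cₑ = (3466·94.50 − 3100·2.800) / 366.0 = 871.2 µg/L.

871 µg/L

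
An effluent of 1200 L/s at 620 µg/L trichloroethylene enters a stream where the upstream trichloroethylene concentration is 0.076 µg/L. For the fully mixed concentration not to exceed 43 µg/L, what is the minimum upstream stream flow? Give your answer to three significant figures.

16100 L/s

Set C_mix = 43: (Q·0.07600 + 1200·620.0) / (Q + 1200) = 43
→ Q = 1200·(620.0 − 43)/(43 − 0.07600) = 16130 L/s.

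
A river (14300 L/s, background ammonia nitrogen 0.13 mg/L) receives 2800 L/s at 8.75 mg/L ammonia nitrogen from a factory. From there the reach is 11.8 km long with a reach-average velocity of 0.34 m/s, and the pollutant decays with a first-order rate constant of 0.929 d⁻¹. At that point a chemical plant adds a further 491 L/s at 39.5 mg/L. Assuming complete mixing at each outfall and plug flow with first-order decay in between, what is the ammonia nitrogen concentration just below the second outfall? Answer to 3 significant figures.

Mass balance: C = (14300·0.1300 + 2800·8.750) / 17100 = 26360/17100 = 1.541 mg/L; combined flow 17100 L/s.
Travel time t = 11.8·1000 / 0.34 = 34710 s = 9.641 h.
After decay, C = 1.541 × e^(−kt) = 1.541 × 0.6885 = 1.061 mg/L.
At the second outfall, C = (17100·1.061 + 491.0·39.50) / (17100 + 491.0) = 2.134 mg/L.

2.13 mg/L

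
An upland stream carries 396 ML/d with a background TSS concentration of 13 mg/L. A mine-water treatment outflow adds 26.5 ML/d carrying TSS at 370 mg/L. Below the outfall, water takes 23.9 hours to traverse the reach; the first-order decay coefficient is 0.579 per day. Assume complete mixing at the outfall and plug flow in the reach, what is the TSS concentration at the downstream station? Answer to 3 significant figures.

19.9 mg/L

Mass balance: C = (396.0·13.00 + 26.50·370.0) / 422.5 = 14950/422.5 = 35.39 mg/L.
Applying C = C₀e^(−kt): 35.39 × 0.5618 = 19.88 mg/L.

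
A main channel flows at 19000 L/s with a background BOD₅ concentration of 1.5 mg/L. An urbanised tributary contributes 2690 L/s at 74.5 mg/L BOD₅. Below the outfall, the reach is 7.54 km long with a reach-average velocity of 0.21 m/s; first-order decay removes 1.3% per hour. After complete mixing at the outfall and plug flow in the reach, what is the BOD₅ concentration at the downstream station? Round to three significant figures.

9.26 mg/L

After mixing, C = (19000·1.500 + 2690·74.50) / 21690 = 228900/21690 = 10.55 mg/L.
Travel time t = 7.54·1000 / 0.21 = 35900 s = 9.974 h.
1.3%/h lost → k = −ln(1 − 0.013) = 0.01309 h⁻¹.
After decay, C = 10.55 × e^(−kt) = 10.55 × 0.8777 = 9.262 mg/L.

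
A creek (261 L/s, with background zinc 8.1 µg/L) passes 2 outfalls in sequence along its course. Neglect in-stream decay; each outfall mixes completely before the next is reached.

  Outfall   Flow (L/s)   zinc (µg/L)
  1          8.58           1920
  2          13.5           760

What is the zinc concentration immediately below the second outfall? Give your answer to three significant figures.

102 µg/L

Below outfall 1: Q → 269.6 L/s, C = (261.0·8.100 + 8.580·1920)/269.6 = 68.95 µg/L.
Below outfall 2: Q → 283.1 L/s, C = (269.6·68.95 + 13.50·760.0)/283.1 = 101.9 µg/L.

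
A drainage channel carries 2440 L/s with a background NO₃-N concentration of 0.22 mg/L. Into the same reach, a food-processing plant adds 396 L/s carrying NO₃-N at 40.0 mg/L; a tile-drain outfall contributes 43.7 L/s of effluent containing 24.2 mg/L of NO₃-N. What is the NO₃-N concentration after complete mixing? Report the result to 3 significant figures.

6.05 mg/L

Mass balance: C = (2440·0.2200 + 396.0·40.00 + 43.70·24.20) / 2880 = 17430/2880 = 6.054 mg/L.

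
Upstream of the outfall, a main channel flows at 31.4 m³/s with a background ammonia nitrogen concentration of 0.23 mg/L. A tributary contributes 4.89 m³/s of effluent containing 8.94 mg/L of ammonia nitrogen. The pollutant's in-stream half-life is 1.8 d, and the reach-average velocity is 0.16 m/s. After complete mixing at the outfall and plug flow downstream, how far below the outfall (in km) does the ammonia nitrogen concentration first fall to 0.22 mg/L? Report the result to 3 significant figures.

66.5 km

After mixing, C = (31.40·0.2300 + 4.890·8.940) / 36.29 = 50.94/36.29 = 1.404 mg/L.
Half-life 1.8 d → k = ln 2 / 1.8 = 0.3851 d⁻¹.
Set 1.404·exp(−k·t) = 0.22 → t = ln(1.404/0.22)/k = 415800 s = 115.5 h.
Distance = v·t = 0.16·415800 = 66530 m = 66.53 km.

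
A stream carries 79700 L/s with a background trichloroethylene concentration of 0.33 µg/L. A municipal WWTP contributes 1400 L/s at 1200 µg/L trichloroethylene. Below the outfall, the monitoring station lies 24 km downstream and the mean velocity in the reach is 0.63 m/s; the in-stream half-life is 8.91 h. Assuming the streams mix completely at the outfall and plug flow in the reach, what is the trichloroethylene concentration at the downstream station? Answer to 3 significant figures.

Mass balance: C = (79700·0.3300 + 1400·1200) / 81100 = 1706000/81100 = 21.04 µg/L.
Travel time t = 24·1000 / 0.63 = 38100 s = 10.58 h.
Half-life 8.91 h → k = ln 2 / 8.91 = 0.07779 h⁻¹ = 1.867 d⁻¹.
Decay over the reach: 21.04·exp(−kt) = 21.04·0.4390 = 9.237 µg/L.

9.24 µg/L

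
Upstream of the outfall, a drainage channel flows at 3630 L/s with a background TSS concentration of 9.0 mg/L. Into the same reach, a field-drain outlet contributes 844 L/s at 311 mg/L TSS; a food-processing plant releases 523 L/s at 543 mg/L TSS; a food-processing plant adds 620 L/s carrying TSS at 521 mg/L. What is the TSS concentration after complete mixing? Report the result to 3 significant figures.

After mixing, C = (3630·9.000 + 844.0·311.0 + 523.0·543.0 + 620.0·521.0) / 5617 = 902200/5617 = 160.6 mg/L.

161 mg/L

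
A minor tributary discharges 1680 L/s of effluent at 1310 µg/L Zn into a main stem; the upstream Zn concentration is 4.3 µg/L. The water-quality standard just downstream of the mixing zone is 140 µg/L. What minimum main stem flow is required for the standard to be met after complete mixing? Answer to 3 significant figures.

14500 L/s

Set C_mix = 140: (Q·4.300 + 1680·1310) / (Q + 1680) = 140
→ Q = 1680·(1310 − 140)/(140 − 4.300) = 14480 L/s.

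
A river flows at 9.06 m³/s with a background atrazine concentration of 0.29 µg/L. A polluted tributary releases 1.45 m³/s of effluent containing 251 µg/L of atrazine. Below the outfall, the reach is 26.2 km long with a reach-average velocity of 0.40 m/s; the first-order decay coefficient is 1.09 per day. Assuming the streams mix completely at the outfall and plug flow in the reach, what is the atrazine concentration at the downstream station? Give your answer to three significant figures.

Flow-weighted average: C = (9.060·0.2900 + 1.450·251.0) / 10.51 = 366.6/10.51 = 34.88 µg/L.
Travel time t = 26.2·1000 / 0.40 = 65500 s = 18.19 h.
Decay over the reach: 34.88·exp(−kt) = 34.88·0.4377 = 15.26 µg/L.

15.3 µg/L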